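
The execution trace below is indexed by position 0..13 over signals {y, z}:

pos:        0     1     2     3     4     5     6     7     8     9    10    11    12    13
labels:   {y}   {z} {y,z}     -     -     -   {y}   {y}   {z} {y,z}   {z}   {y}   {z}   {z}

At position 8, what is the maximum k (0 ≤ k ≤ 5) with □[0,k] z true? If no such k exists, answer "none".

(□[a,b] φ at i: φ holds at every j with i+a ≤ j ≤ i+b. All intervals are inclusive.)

z must hold from j=8 onward; find where it first fails.
  j=8: holds
  j=9: holds
  j=10: holds
  j=11: fails
Holds on [8,10], so largest k = 2.

2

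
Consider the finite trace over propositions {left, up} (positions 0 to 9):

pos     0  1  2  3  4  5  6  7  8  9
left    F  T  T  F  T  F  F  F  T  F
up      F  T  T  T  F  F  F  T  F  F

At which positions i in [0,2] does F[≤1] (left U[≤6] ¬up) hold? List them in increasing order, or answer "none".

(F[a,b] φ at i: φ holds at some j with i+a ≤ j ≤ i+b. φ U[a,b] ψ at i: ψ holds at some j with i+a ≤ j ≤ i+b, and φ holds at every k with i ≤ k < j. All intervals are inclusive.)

0

Evaluate at each i in [0,2]:
  i=0: ✓ (witness j=0)
  i=1: ✗ (none in [1,2])
  i=2: ✗ (none in [2,3])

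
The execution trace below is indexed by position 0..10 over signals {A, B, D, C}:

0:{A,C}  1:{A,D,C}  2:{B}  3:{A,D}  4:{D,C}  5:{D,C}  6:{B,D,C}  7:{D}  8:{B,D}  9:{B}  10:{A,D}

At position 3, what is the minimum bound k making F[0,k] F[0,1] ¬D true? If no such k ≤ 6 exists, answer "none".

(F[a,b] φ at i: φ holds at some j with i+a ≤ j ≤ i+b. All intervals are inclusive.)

Scan j = 3,4,… for F[0,1] ¬D:
  j=3: fails
  j=4: fails
  j=5: fails
  j=6: fails
  j=7: fails
  j=8: holds
First hit at j=8, so smallest k = 8-3 = 5.

5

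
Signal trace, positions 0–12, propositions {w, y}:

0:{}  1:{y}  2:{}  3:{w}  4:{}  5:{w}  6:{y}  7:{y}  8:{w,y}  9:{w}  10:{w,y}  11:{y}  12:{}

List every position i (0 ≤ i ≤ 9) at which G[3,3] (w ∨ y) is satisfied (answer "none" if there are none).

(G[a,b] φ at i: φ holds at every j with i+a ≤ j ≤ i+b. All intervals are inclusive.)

0, 2, 3, 4, 5, 6, 7, 8

Evaluate at each i in [0,9]:
  i=0: ✓ (all of [3,3])
  i=1: ✗ (fails at j=4)
  i=2: ✓ (all of [5,5])
  i=3: ✓ (all of [6,6])
  i=4: ✓ (all of [7,7])
  i=5: ✓ (all of [8,8])
  i=6: ✓ (all of [9,9])
  i=7: ✓ (all of [10,10])
  i=8: ✓ (all of [11,11])
  i=9: ✗ (fails at j=12)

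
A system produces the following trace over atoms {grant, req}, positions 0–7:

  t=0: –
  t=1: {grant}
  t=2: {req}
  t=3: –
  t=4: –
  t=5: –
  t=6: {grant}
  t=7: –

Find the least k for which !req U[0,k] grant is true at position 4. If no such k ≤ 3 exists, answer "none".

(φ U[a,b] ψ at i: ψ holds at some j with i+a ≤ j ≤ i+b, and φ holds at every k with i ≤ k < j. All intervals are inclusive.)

Need earliest j ≥ 4 with grant, and !req at every k in [4,j-1].
  j=4: rhs fails.
  j=5: rhs fails.
  j=6: rhs holds; lhs holds on [4,5]. k = 2.

2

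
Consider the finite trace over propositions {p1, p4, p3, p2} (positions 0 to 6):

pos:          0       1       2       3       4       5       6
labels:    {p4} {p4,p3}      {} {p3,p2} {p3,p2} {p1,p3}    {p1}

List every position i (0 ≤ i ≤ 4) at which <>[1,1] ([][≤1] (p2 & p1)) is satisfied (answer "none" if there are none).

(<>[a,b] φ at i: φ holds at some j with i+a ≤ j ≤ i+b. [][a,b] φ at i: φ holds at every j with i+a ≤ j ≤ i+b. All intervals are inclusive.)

none

Evaluate at each i in [0,4]:
  i=0: ✗ (none in [1,1])
  i=1: ✗ (none in [2,2])
  i=2: ✗ (none in [3,3])
  i=3: ✗ (none in [4,4])
  i=4: ✗ (none in [5,5])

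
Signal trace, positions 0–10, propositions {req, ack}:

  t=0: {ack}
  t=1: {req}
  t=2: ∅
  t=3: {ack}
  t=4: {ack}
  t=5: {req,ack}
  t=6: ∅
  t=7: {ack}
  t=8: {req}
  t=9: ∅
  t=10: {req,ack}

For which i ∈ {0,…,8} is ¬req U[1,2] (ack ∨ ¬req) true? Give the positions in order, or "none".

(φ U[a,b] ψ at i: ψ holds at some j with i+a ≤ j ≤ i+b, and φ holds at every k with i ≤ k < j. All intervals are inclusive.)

2, 3, 4, 6

Evaluate at each i in [0,8]:
  i=0: ✗ (lhs fails at k=1 before rhs at j=2)
  i=1: ✗ (lhs fails at k=1 before rhs at j=2)
  i=2: ✓ (rhs at j=3; lhs holds on [2,2])
  i=3: ✓ (rhs at j=4; lhs holds on [3,3])
  i=4: ✓ (rhs at j=5; lhs holds on [4,4])
  i=5: ✗ (lhs fails at k=5 before rhs at j=6)
  i=6: ✓ (rhs at j=7; lhs holds on [6,6])
  i=7: ✗ (lhs fails at k=8 before rhs at j=9)
  i=8: ✗ (lhs fails at k=8 before rhs at j=9)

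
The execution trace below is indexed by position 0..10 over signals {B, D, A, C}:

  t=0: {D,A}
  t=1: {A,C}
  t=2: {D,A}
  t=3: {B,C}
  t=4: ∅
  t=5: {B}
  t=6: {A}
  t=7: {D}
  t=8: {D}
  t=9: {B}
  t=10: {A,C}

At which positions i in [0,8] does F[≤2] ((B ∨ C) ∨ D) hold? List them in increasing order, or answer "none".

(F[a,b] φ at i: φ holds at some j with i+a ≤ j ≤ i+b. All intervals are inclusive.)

0, 1, 2, 3, 4, 5, 6, 7, 8

Evaluate at each i in [0,8]:
  i=0: ✓ (witness j=0)
  i=1: ✓ (witness j=1)
  i=2: ✓ (witness j=2)
  i=3: ✓ (witness j=3)
  i=4: ✓ (witness j=5)
  i=5: ✓ (witness j=5)
  i=6: ✓ (witness j=7)
  i=7: ✓ (witness j=7)
  i=8: ✓ (witness j=8)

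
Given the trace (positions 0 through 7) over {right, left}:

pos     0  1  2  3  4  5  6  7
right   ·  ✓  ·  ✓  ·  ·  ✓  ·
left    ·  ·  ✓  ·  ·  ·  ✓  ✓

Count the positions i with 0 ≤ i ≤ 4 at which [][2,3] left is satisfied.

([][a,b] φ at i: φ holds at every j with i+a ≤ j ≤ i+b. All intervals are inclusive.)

Evaluate at each i in [0,4]:
  i=0: ✗ (fails at j=3)
  i=1: ✗ (fails at j=3)
  i=2: ✗ (fails at j=4)
  i=3: ✗ (fails at j=5)
  i=4: ✓ (all of [6,7])
Positions where it holds: {4} → 1.

1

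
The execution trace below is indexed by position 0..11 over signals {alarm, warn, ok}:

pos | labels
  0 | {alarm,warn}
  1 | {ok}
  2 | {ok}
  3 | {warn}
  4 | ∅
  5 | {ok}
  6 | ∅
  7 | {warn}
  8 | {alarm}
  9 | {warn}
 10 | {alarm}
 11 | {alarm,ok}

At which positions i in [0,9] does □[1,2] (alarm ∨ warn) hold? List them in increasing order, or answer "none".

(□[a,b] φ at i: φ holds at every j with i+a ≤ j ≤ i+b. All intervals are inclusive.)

Evaluate at each i in [0,9]:
  i=0: ✗ (fails at j=1)
  i=1: ✗ (fails at j=2)
  i=2: ✗ (fails at j=4)
  i=3: ✗ (fails at j=4)
  i=4: ✗ (fails at j=5)
  i=5: ✗ (fails at j=6)
  i=6: ✓ (all of [7,8])
  i=7: ✓ (all of [8,9])
  i=8: ✓ (all of [9,10])
  i=9: ✓ (all of [10,11])

6, 7, 8, 9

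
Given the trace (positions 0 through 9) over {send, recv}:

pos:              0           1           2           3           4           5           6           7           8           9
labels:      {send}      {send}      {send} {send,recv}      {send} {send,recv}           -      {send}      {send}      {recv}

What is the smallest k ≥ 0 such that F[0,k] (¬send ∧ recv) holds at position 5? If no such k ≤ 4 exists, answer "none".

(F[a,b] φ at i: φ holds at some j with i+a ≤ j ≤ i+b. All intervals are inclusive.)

Scan j = 5,6,… for (¬send ∧ recv):
  j=5: fails
  j=6: fails
  j=7: fails
  j=8: fails
  j=9: holds
First hit at j=9, so smallest k = 9-5 = 4.

4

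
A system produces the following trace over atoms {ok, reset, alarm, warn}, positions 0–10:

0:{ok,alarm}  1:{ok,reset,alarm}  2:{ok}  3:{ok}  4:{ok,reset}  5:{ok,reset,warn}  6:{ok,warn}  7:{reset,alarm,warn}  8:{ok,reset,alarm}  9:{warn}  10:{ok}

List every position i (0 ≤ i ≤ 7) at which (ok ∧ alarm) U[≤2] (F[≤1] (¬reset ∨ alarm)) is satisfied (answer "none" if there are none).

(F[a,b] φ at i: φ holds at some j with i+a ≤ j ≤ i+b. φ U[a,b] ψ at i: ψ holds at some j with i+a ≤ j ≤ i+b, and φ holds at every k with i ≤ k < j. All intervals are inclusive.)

0, 1, 2, 3, 5, 6, 7

Evaluate at each i in [0,7]:
  i=0: ✓ (rhs at j=0)
  i=1: ✓ (rhs at j=1)
  i=2: ✓ (rhs at j=2)
  i=3: ✓ (rhs at j=3)
  i=4: ✗ (lhs fails at k=4 before rhs at j=5)
  i=5: ✓ (rhs at j=5)
  i=6: ✓ (rhs at j=6)
  i=7: ✓ (rhs at j=7)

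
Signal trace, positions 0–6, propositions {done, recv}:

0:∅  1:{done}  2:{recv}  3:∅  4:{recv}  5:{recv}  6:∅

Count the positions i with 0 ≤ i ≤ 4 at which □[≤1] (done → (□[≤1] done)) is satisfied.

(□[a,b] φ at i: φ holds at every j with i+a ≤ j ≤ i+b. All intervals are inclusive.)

Evaluate at each i in [0,4]:
  i=0: ✗ (fails at j=1)
  i=1: ✗ (fails at j=1)
  i=2: ✓ (all of [2,3])
  i=3: ✓ (all of [3,4])
  i=4: ✓ (all of [4,5])
Positions where it holds: {2, 3, 4} → 3.

3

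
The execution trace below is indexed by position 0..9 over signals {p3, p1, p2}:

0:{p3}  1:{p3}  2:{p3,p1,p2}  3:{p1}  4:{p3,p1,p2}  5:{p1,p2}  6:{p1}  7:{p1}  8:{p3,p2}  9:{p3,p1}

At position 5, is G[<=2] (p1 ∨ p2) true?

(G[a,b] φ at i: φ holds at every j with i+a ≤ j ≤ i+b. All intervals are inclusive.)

Check (p1 ∨ p2) at every j in [5,7]:
  j=5: true
  j=6: true
  j=7: true
All positions satisfy it → formula holds.

Holds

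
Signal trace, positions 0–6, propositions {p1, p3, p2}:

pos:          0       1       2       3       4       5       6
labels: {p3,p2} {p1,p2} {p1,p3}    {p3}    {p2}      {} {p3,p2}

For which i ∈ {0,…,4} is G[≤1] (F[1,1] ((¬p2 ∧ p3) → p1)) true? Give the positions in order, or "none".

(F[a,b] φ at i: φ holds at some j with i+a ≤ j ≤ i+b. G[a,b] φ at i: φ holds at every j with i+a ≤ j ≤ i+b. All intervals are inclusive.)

Evaluate at each i in [0,4]:
  i=0: ✓ (all of [0,1])
  i=1: ✗ (fails at j=2)
  i=2: ✗ (fails at j=2)
  i=3: ✓ (all of [3,4])
  i=4: ✓ (all of [4,5])

0, 3, 4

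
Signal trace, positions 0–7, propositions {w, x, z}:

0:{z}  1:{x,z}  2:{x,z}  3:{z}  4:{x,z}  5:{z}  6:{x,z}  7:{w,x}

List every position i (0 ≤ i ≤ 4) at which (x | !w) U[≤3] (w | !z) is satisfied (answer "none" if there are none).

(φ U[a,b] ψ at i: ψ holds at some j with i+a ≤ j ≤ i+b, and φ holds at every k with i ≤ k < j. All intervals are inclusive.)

4

Evaluate at each i in [0,4]:
  i=0: ✗ (no rhs in [0,3])
  i=1: ✗ (no rhs in [1,4])
  i=2: ✗ (no rhs in [2,5])
  i=3: ✗ (no rhs in [3,6])
  i=4: ✓ (rhs at j=7; lhs holds on [4,6])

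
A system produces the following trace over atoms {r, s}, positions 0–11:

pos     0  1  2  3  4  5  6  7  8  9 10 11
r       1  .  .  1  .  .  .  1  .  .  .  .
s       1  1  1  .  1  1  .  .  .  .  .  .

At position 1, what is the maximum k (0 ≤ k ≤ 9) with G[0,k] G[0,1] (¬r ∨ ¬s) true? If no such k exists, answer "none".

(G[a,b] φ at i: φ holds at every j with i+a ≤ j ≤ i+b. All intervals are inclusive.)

G[0,1] (¬r ∨ ¬s) must hold from j=1 onward; find where it first fails.
  j=1: holds
  j=2: holds
  j=3: holds
  j=4: holds
  j=5: holds
  j=6: holds
  j=7: holds
  j=8: holds
  j=9: holds
  j=10: holds
Holds through j=10; largest k = 9.

9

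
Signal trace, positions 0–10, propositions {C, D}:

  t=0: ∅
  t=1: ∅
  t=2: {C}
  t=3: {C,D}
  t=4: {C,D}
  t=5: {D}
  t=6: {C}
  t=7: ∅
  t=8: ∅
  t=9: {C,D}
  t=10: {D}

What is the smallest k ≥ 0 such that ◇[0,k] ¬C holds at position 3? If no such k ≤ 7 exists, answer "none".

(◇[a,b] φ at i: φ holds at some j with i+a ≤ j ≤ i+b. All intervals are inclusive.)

2

Scan j = 3,4,… for ¬C:
  j=3: fails
  j=4: fails
  j=5: holds
First hit at j=5, so smallest k = 5-3 = 2.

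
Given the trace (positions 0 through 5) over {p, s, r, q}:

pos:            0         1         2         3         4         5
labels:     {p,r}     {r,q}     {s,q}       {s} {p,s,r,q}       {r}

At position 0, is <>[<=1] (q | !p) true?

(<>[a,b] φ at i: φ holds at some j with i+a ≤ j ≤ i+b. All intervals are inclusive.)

True

Check (q | !p) at each j in [0,1]:
  j=0: false
  j=1: true
Found at j=1 → formula holds.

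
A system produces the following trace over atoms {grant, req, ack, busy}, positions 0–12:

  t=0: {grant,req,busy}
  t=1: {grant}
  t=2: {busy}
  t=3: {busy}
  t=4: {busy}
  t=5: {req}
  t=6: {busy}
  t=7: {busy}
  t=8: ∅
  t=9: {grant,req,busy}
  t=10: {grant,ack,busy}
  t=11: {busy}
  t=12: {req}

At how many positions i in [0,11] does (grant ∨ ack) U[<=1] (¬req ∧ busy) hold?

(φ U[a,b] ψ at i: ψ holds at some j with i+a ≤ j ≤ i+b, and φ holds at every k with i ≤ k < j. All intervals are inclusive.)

9

Evaluate at each i in [0,11]:
  i=0: ✗ (no rhs in [0,1])
  i=1: ✓ (rhs at j=2; lhs holds on [1,1])
  i=2: ✓ (rhs at j=2)
  i=3: ✓ (rhs at j=3)
  i=4: ✓ (rhs at j=4)
  i=5: ✗ (lhs fails at k=5 before rhs at j=6)
  i=6: ✓ (rhs at j=6)
  i=7: ✓ (rhs at j=7)
  i=8: ✗ (no rhs in [8,9])
  i=9: ✓ (rhs at j=10; lhs holds on [9,9])
  i=10: ✓ (rhs at j=10)
  i=11: ✓ (rhs at j=11)
Positions where it holds: {1, 2, 3, 4, 6, 7, 9, 10, 11} → 9.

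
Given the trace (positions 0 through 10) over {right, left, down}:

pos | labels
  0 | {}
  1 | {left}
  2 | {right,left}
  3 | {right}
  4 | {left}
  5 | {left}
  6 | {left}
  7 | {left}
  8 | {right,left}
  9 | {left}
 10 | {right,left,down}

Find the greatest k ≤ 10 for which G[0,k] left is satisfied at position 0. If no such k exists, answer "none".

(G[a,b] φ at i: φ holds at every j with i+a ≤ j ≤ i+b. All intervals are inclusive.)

left must hold from j=0 onward; find where it first fails.
  j=0: fails → no k works.

none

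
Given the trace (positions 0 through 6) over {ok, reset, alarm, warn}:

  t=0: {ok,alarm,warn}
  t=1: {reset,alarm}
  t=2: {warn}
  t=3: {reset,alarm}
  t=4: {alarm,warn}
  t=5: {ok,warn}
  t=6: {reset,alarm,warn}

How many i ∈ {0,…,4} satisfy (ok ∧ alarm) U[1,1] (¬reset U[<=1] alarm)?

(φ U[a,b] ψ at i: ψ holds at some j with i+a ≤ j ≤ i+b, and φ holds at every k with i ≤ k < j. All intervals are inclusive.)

1

Evaluate at each i in [0,4]:
  i=0: ✓ (rhs at j=1; lhs holds on [0,0])
  i=1: ✗ (lhs fails at k=1 before rhs at j=2)
  i=2: ✗ (lhs fails at k=2 before rhs at j=3)
  i=3: ✗ (lhs fails at k=3 before rhs at j=4)
  i=4: ✗ (lhs fails at k=4 before rhs at j=5)
Positions where it holds: {0} → 1.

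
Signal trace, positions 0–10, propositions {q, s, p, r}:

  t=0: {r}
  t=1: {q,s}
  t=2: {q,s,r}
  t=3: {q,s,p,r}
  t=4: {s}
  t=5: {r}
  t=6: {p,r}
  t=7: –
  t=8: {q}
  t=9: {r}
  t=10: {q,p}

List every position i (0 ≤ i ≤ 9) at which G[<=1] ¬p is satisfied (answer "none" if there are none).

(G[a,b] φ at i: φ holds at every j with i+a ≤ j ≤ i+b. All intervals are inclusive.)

Evaluate at each i in [0,9]:
  i=0: ✓ (all of [0,1])
  i=1: ✓ (all of [1,2])
  i=2: ✗ (fails at j=3)
  i=3: ✗ (fails at j=3)
  i=4: ✓ (all of [4,5])
  i=5: ✗ (fails at j=6)
  i=6: ✗ (fails at j=6)
  i=7: ✓ (all of [7,8])
  i=8: ✓ (all of [8,9])
  i=9: ✗ (fails at j=10)

0, 1, 4, 7, 8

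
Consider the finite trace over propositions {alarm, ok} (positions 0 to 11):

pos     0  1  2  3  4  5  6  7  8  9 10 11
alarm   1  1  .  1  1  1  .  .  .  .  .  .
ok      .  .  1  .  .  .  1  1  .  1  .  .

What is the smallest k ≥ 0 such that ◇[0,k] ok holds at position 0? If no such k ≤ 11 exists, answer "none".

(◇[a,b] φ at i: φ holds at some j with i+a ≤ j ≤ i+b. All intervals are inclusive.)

2

Scan j = 0,1,… for ok:
  j=0: fails
  j=1: fails
  j=2: holds
First hit at j=2, so smallest k = 2-0 = 2.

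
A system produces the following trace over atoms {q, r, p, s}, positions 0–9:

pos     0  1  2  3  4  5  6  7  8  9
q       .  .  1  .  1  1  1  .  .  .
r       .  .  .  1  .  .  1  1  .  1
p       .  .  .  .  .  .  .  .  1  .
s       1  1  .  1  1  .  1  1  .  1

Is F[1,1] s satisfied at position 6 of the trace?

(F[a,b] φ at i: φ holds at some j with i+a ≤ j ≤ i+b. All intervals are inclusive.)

Holds

Check s at each j in [7,7]:
  j=7: true
Found at j=7 → formula holds.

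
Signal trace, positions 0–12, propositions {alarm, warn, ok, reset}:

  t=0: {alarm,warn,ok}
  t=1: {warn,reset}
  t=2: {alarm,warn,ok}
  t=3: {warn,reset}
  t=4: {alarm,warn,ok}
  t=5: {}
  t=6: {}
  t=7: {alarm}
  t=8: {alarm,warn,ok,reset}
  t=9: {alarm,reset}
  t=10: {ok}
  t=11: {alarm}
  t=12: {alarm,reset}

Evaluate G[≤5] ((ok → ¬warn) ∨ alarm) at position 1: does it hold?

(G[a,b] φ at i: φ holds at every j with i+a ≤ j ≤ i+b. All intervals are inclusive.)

Yes

Check ((ok → ¬warn) ∨ alarm) at every j in [1,6]:
  j=1: true
  j=2: true
  j=3: true
  j=4: true
  j=5: true
  j=6: true
All positions satisfy it → formula holds.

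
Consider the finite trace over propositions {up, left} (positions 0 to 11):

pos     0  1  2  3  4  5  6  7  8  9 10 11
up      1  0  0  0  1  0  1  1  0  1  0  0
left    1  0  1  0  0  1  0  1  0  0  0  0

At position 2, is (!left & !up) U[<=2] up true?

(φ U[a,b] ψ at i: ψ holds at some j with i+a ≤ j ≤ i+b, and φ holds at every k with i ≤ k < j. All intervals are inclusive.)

Need some j in [2,4] with up, and (!left & !up) at every k in [2,j-1].
  j=2: up false.
  j=3: up false.
  j=4: up holds, but (!left & !up) fails at k=2 → not this j.
No j in the window works → until fails.

False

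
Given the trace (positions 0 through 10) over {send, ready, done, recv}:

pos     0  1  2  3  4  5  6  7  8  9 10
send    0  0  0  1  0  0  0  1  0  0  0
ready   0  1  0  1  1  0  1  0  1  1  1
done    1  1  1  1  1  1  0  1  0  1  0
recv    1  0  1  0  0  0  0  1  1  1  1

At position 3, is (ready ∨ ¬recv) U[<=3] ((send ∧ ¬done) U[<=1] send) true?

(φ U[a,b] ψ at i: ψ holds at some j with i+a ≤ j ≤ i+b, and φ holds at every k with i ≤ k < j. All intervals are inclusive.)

Holds

Need some j in [3,6] with ((send ∧ ¬done) U[<=1] send), and (ready ∨ ¬recv) at every k in [3,j-1].
  j=3: ((send ∧ ¬done) U[<=1] send) holds; no prefix to check → satisfied.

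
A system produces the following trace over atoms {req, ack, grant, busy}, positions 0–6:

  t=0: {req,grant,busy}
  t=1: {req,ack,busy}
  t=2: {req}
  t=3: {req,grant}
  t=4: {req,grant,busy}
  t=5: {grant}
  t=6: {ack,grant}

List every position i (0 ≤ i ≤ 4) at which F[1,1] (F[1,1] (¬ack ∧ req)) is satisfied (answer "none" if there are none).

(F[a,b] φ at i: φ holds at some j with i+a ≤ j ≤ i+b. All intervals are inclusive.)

0, 1, 2

Evaluate at each i in [0,4]:
  i=0: ✓ (witness j=1)
  i=1: ✓ (witness j=2)
  i=2: ✓ (witness j=3)
  i=3: ✗ (none in [4,4])
  i=4: ✗ (none in [5,5])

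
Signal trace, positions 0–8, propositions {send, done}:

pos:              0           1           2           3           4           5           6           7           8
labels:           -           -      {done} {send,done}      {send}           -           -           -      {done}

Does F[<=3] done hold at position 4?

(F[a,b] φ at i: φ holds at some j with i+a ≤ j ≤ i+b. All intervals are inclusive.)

Check done at each j in [4,7]:
  j=4: false
  j=5: false
  j=6: false
  j=7: false
No position in the window satisfies it → formula fails.

Does not hold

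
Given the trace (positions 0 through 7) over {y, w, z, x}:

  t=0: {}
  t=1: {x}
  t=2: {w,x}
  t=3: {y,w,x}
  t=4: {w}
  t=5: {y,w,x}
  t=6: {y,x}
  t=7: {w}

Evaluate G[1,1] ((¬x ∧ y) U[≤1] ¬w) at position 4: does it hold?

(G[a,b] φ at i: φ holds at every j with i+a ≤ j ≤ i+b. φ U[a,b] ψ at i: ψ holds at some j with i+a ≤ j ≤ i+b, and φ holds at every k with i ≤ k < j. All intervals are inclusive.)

Check ((¬x ∧ y) U[≤1] ¬w) at every j in [5,5]:
  j=5: fails
Fails at j=5 → formula fails.

False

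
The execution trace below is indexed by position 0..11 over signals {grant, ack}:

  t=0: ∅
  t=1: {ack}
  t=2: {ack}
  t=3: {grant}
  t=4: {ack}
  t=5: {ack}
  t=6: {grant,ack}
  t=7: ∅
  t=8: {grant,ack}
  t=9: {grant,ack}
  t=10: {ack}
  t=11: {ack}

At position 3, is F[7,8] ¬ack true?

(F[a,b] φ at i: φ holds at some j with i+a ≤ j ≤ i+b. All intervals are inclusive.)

Check ¬ack at each j in [10,11]:
  j=10: false
  j=11: false
No position in the window satisfies it → formula fails.

No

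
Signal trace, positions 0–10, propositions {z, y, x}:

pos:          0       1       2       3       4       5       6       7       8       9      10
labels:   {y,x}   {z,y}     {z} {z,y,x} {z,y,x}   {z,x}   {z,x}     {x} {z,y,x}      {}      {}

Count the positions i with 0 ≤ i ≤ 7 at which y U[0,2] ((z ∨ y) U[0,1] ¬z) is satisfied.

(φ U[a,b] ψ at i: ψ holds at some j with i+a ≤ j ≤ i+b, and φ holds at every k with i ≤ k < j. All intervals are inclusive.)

3

Evaluate at each i in [0,7]:
  i=0: ✓ (rhs at j=0)
  i=1: ✗ (no rhs in [1,3])
  i=2: ✗ (no rhs in [2,4])
  i=3: ✗ (no rhs in [3,5])
  i=4: ✗ (lhs fails at k=5 before rhs at j=6)
  i=5: ✗ (lhs fails at k=5 before rhs at j=6)
  i=6: ✓ (rhs at j=6)
  i=7: ✓ (rhs at j=7)
Positions where it holds: {0, 6, 7} → 3.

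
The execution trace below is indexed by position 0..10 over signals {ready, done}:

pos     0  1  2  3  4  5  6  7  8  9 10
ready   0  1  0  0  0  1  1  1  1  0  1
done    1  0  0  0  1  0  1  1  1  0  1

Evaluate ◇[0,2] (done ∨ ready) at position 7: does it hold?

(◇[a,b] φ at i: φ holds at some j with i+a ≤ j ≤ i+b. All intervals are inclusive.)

Check (done ∨ ready) at each j in [7,9]:
  j=7: true
  j=8: true
  j=9: false
Found at j=7 → formula holds.

True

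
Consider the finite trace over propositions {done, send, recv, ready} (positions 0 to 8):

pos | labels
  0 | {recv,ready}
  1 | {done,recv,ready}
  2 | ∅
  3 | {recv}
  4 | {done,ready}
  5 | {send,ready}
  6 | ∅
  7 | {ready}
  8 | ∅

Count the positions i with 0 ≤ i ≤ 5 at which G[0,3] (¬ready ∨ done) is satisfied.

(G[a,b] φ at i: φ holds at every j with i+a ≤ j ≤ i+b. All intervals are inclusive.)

1

Evaluate at each i in [0,5]:
  i=0: ✗ (fails at j=0)
  i=1: ✓ (all of [1,4])
  i=2: ✗ (fails at j=5)
  i=3: ✗ (fails at j=5)
  i=4: ✗ (fails at j=5)
  i=5: ✗ (fails at j=5)
Positions where it holds: {1} → 1.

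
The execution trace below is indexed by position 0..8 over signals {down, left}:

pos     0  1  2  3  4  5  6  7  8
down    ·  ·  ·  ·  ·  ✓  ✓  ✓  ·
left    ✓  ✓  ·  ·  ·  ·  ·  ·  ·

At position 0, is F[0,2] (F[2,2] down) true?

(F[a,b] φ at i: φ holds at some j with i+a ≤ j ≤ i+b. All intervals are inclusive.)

Check F[2,2] down at each j in [0,2]:
  j=0: fails (none in [2,2])
  j=1: fails (none in [3,3])
  j=2: fails (none in [4,4])
No position in the window satisfies it → formula fails.

False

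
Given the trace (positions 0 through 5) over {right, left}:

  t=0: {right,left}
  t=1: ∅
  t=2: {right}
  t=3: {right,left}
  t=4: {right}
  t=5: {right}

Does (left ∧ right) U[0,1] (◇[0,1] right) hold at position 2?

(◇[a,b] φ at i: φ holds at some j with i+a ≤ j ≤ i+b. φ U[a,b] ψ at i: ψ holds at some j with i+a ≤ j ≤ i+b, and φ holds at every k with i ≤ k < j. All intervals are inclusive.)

Need some j in [2,3] with ◇[0,1] right, and (left ∧ right) at every k in [2,j-1].
  j=2: ◇[0,1] right holds; no prefix to check → satisfied.

True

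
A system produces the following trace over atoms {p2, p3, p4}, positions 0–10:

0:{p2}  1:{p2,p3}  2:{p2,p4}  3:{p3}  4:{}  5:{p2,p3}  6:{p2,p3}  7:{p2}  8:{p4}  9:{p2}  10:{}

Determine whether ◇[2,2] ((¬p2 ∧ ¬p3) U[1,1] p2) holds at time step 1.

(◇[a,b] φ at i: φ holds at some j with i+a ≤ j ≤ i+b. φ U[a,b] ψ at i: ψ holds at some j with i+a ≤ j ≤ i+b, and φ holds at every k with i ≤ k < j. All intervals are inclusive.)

Check ((¬p2 ∧ ¬p3) U[1,1] p2) at each j in [3,3]:
  j=3: fails
No position in the window satisfies it → formula fails.

Does not hold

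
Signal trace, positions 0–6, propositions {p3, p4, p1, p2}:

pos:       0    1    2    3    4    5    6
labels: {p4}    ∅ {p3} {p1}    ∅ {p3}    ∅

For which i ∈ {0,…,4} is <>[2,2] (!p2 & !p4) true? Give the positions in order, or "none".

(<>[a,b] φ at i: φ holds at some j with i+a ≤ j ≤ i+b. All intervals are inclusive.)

Evaluate at each i in [0,4]:
  i=0: ✓ (witness j=2)
  i=1: ✓ (witness j=3)
  i=2: ✓ (witness j=4)
  i=3: ✓ (witness j=5)
  i=4: ✓ (witness j=6)

0, 1, 2, 3, 4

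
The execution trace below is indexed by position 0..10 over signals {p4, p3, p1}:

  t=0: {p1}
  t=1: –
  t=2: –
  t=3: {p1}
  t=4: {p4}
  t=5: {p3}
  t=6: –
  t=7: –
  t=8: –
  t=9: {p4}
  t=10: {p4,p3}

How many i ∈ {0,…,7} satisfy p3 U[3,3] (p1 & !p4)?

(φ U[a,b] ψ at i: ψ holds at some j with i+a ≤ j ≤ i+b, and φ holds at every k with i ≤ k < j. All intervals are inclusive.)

0

Evaluate at each i in [0,7]:
  i=0: ✗ (lhs fails at k=0 before rhs at j=3)
  i=1: ✗ (no rhs in [4,4])
  i=2: ✗ (no rhs in [5,5])
  i=3: ✗ (no rhs in [6,6])
  i=4: ✗ (no rhs in [7,7])
  i=5: ✗ (no rhs in [8,8])
  i=6: ✗ (no rhs in [9,9])
  i=7: ✗ (no rhs in [10,10])
Positions where it holds: {} → 0.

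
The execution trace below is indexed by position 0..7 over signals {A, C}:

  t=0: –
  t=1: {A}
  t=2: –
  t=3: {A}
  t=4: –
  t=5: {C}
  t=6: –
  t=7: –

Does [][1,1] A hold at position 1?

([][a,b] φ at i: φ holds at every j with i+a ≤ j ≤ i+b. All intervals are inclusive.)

Does not hold

Check A at every j in [2,2]:
  j=2: false
Fails at j=2 → formula fails.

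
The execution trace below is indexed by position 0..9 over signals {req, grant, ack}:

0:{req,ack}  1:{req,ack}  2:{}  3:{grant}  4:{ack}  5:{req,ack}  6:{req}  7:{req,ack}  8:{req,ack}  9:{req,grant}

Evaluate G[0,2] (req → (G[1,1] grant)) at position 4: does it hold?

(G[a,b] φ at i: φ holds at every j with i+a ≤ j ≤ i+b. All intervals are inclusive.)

Does not hold

Check (req → (G[1,1] grant)) at every j in [4,6]:
  j=4: antecedent false → ✓
  j=5: antecedent true; consequent fails at 6 → ✗
  j=6: antecedent true; consequent fails at 7 → ✗
Fails at j=5 → formula fails.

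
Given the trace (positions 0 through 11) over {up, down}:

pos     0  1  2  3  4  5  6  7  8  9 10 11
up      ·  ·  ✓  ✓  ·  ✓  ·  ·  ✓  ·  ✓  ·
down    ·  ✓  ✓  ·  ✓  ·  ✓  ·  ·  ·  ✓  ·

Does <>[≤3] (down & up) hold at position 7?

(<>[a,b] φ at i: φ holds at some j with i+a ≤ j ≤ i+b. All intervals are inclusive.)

Holds

Check (down & up) at each j in [7,10]:
  j=7: false
  j=8: false
  j=9: false
  j=10: true
Found at j=10 → formula holds.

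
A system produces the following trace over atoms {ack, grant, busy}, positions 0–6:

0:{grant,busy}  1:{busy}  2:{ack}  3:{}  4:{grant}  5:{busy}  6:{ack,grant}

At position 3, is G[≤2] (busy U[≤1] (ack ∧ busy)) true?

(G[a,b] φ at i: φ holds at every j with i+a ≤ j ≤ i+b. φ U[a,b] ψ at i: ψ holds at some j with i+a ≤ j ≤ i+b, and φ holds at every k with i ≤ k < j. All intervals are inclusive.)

No

Check (busy U[≤1] (ack ∧ busy)) at every j in [3,5]:
  j=3: fails
  j=4: fails
  j=5: fails
Fails at j=3 → formula fails.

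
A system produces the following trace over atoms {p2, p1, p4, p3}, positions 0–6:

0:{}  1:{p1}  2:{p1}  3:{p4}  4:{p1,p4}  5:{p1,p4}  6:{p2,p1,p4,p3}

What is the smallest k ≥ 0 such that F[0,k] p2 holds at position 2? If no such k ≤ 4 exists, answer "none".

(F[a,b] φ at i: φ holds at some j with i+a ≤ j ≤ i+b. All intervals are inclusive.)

4

Scan j = 2,3,… for p2:
  j=2: fails
  j=3: fails
  j=4: fails
  j=5: fails
  j=6: holds
First hit at j=6, so smallest k = 6-2 = 4.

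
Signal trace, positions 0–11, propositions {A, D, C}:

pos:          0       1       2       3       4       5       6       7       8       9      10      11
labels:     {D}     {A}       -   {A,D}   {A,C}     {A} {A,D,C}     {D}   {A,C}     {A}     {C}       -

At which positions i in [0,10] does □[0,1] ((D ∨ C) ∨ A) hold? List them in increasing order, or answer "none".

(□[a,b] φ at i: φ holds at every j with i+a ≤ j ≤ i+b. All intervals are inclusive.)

Evaluate at each i in [0,10]:
  i=0: ✓ (all of [0,1])
  i=1: ✗ (fails at j=2)
  i=2: ✗ (fails at j=2)
  i=3: ✓ (all of [3,4])
  i=4: ✓ (all of [4,5])
  i=5: ✓ (all of [5,6])
  i=6: ✓ (all of [6,7])
  i=7: ✓ (all of [7,8])
  i=8: ✓ (all of [8,9])
  i=9: ✓ (all of [9,10])
  i=10: ✗ (fails at j=11)

0, 3, 4, 5, 6, 7, 8, 9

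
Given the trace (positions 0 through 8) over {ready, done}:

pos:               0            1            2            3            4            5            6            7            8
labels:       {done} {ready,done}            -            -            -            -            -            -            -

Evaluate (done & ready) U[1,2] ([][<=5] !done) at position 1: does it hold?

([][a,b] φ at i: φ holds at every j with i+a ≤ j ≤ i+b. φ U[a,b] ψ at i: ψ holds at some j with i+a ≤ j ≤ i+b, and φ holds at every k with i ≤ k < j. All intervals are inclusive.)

Yes

Need some j in [2,3] with [][<=5] !done, and (done & ready) at every k in [1,j-1].
  j=2: [][<=5] !done holds; (done & ready) holds at every k in [1,1] → satisfied.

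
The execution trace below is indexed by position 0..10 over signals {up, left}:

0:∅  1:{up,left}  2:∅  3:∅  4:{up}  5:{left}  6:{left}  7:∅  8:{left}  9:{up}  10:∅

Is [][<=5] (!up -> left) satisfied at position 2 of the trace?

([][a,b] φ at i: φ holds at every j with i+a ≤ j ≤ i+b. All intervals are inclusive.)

Check (!up -> left) at every j in [2,7]:
  j=2: antecedent true; consequent false → ✗
  j=3: antecedent true; consequent false → ✗
  j=4: antecedent false → ✓
  j=5: antecedent true; consequent true → ✓
  j=6: antecedent true; consequent true → ✓
  j=7: antecedent true; consequent false → ✗
Fails at j=2 → formula fails.

Does not hold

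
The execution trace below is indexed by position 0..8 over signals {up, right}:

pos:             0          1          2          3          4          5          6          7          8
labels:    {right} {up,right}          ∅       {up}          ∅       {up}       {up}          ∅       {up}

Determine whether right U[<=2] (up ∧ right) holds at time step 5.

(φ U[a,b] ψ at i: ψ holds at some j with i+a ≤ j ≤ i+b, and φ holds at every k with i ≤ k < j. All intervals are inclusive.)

False

Need some j in [5,7] with (up ∧ right), and right at every k in [5,j-1].
  j=5: (up ∧ right) false.
  j=6: (up ∧ right) false.
  j=7: (up ∧ right) false.
No j in the window works → until fails.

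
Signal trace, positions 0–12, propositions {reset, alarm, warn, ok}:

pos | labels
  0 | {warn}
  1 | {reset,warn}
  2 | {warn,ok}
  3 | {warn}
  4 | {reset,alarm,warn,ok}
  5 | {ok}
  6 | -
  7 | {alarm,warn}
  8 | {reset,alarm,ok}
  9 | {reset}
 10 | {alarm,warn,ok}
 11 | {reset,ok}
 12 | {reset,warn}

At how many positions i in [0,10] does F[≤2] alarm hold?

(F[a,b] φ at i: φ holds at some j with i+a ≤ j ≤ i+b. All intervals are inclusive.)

9

Evaluate at each i in [0,10]:
  i=0: ✗ (none in [0,2])
  i=1: ✗ (none in [1,3])
  i=2: ✓ (witness j=4)
  i=3: ✓ (witness j=4)
  i=4: ✓ (witness j=4)
  i=5: ✓ (witness j=7)
  i=6: ✓ (witness j=7)
  i=7: ✓ (witness j=7)
  i=8: ✓ (witness j=8)
  i=9: ✓ (witness j=10)
  i=10: ✓ (witness j=10)
Positions where it holds: {2, 3, 4, 5, 6, 7, 8, 9, 10} → 9.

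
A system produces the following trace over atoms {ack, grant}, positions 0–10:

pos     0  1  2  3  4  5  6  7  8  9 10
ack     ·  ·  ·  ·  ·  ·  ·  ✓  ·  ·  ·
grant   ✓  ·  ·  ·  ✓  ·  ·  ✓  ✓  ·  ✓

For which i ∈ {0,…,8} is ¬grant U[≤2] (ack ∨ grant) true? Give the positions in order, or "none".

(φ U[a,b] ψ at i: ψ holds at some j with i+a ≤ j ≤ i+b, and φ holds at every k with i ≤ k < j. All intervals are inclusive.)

0, 2, 3, 4, 5, 6, 7, 8

Evaluate at each i in [0,8]:
  i=0: ✓ (rhs at j=0)
  i=1: ✗ (no rhs in [1,3])
  i=2: ✓ (rhs at j=4; lhs holds on [2,3])
  i=3: ✓ (rhs at j=4; lhs holds on [3,3])
  i=4: ✓ (rhs at j=4)
  i=5: ✓ (rhs at j=7; lhs holds on [5,6])
  i=6: ✓ (rhs at j=7; lhs holds on [6,6])
  i=7: ✓ (rhs at j=7)
  i=8: ✓ (rhs at j=8)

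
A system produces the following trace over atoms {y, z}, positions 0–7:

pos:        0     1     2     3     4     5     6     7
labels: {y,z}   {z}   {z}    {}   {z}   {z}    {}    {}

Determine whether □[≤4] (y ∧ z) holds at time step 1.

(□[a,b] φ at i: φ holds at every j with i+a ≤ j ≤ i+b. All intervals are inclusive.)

Does not hold

Check (y ∧ z) at every j in [1,5]:
  j=1: false
  j=2: false
  j=3: false
  j=4: false
  j=5: false
Fails at j=1 → formula fails.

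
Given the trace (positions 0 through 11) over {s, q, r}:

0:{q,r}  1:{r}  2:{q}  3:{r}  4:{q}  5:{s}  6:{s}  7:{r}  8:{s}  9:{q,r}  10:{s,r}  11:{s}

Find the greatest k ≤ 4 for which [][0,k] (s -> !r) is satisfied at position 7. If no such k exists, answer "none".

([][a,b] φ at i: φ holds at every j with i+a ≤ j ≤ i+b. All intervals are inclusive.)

(s -> !r) must hold from j=7 onward; find where it first fails.
  j=7: holds
  j=8: holds
  j=9: holds
  j=10: fails
Holds on [7,9], so largest k = 2.

2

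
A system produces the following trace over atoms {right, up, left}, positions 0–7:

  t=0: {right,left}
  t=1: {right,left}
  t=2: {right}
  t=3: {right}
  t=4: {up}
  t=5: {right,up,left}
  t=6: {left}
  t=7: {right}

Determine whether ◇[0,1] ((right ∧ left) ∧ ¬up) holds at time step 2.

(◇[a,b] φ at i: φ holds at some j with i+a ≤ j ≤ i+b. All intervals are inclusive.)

Check ((right ∧ left) ∧ ¬up) at each j in [2,3]:
  j=2: false
  j=3: false
No position in the window satisfies it → formula fails.

No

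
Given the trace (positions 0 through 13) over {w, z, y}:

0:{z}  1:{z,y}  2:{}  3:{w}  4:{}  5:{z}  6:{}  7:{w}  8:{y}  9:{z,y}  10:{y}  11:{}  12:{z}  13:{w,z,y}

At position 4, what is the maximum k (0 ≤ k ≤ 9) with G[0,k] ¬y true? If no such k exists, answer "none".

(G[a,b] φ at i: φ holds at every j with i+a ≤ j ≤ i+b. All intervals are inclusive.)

¬y must hold from j=4 onward; find where it first fails.
  j=4: holds
  j=5: holds
  j=6: holds
  j=7: holds
  j=8: fails
Holds on [4,7], so largest k = 3.

3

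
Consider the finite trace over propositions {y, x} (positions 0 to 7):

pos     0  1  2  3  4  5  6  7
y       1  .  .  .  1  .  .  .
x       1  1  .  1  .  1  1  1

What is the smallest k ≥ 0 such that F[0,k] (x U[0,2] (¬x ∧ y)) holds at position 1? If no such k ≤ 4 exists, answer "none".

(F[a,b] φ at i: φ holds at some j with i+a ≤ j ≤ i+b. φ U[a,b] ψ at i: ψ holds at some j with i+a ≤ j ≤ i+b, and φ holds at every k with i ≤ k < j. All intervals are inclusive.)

Scan j = 1,2,… for (x U[0,2] (¬x ∧ y)):
  j=1: fails
  j=2: fails
  j=3: holds
First hit at j=3, so smallest k = 3-1 = 2.

2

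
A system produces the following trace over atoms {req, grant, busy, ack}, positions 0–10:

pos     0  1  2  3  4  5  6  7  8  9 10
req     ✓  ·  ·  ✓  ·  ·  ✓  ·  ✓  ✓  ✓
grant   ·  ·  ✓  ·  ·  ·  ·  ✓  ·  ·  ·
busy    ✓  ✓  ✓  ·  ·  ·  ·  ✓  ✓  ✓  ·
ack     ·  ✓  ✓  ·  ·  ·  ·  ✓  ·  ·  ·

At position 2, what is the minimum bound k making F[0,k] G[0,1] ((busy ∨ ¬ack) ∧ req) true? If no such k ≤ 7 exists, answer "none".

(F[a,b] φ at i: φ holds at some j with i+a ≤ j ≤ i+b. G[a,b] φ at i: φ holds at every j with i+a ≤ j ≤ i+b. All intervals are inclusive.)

6

Scan j = 2,3,… for G[0,1] ((busy ∨ ¬ack) ∧ req):
  j=2: fails
  j=3: fails
  j=4: fails
  j=5: fails
  j=6: fails
  j=7: fails
  j=8: holds
First hit at j=8, so smallest k = 8-2 = 6.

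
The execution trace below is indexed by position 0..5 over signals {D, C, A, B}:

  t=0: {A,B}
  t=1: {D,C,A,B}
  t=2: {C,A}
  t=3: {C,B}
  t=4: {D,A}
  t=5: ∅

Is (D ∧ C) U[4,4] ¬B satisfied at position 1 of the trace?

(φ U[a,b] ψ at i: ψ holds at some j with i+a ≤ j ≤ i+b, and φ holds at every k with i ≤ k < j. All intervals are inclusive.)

Need some j in [5,5] with ¬B, and (D ∧ C) at every k in [1,j-1].
  j=5: ¬B holds, but (D ∧ C) fails at k=2 → not this j.
No j in the window works → until fails.

False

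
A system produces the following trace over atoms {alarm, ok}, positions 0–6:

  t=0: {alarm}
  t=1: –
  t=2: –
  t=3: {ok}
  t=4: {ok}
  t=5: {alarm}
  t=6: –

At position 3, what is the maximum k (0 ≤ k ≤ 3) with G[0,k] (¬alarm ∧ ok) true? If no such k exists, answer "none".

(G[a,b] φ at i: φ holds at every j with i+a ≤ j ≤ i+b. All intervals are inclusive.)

1

(¬alarm ∧ ok) must hold from j=3 onward; find where it first fails.
  j=3: holds
  j=4: holds
  j=5: fails
Holds on [3,4], so largest k = 1.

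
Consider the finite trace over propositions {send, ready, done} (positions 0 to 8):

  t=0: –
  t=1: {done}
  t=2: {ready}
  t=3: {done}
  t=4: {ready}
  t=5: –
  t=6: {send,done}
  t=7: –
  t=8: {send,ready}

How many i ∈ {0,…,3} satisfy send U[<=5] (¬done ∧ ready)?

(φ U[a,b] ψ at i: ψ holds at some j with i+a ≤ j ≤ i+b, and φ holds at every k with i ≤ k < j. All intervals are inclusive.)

Evaluate at each i in [0,3]:
  i=0: ✗ (lhs fails at k=0 before rhs at j=2)
  i=1: ✗ (lhs fails at k=1 before rhs at j=2)
  i=2: ✓ (rhs at j=2)
  i=3: ✗ (lhs fails at k=3 before rhs at j=4)
Positions where it holds: {2} → 1.

1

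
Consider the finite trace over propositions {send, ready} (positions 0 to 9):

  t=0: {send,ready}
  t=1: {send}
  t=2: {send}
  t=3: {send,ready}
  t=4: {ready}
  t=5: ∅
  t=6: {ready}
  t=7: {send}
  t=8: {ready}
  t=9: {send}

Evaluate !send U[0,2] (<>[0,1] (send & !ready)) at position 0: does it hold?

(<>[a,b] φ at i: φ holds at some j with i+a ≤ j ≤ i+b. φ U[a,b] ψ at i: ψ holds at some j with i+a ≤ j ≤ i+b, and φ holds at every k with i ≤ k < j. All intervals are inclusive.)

True

Need some j in [0,2] with <>[0,1] (send & !ready), and !send at every k in [0,j-1].
  j=0: <>[0,1] (send & !ready) holds; no prefix to check → satisfied.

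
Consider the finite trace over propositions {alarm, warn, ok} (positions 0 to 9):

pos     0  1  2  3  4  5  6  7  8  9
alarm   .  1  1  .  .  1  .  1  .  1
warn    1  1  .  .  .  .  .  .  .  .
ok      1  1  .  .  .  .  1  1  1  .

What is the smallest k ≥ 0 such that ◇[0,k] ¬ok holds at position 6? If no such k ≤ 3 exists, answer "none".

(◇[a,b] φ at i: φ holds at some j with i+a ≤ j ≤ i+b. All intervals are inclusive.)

3

Scan j = 6,7,… for ¬ok:
  j=6: fails
  j=7: fails
  j=8: fails
  j=9: holds
First hit at j=9, so smallest k = 9-6 = 3.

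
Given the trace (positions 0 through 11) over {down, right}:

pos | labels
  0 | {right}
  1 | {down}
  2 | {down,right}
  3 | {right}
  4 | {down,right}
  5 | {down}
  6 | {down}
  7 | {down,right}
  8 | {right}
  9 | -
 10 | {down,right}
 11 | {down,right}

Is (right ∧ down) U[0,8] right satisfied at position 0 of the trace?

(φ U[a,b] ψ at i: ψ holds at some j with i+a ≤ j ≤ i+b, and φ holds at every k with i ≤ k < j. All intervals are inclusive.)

Holds

Need some j in [0,8] with right, and (right ∧ down) at every k in [0,j-1].
  j=0: right holds; no prefix to check → satisfied.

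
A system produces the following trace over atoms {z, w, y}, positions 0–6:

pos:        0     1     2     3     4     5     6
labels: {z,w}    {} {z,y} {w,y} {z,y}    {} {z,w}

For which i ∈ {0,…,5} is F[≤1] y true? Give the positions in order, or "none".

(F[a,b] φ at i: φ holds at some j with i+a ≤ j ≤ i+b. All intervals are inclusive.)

1, 2, 3, 4

Evaluate at each i in [0,5]:
  i=0: ✗ (none in [0,1])
  i=1: ✓ (witness j=2)
  i=2: ✓ (witness j=2)
  i=3: ✓ (witness j=3)
  i=4: ✓ (witness j=4)
  i=5: ✗ (none in [5,6])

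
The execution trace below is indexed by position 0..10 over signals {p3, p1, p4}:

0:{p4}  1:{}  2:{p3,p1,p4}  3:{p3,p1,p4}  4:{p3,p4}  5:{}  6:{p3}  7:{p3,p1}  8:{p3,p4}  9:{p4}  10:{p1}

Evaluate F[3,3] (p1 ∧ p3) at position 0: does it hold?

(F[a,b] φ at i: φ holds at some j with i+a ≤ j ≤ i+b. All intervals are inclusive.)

Holds

Check (p1 ∧ p3) at each j in [3,3]:
  j=3: true
Found at j=3 → formula holds.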